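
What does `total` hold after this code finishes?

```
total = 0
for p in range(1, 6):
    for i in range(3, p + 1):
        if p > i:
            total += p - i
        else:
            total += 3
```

p=3,i=3: not 3>3, total = 0+3 = 3
p=4,i=3: 4>3, total = 3+1 = 4
p=4,i=4: not 4>4, total = 4+3 = 7
p=5,i=3: 5>3, total = 7+2 = 9
p=5,i=4: 5>4, total = 9+1 = 10
p=5,i=5: not 5>5, total = 10+3 = 13

13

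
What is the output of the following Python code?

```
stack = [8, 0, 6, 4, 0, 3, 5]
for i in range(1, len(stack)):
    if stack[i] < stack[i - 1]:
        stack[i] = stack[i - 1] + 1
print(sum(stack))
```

77

i=1: 0<8, stack[1] = 8+1 = 9 → [8, 9, 6, 4, 0, 3, 5]
i=2: 6<9, stack[2] = 9+1 = 10 → [8, 9, 10, 4, 0, 3, 5]
i=3: 4<10, stack[3] = 10+1 = 11 → [8, 9, 10, 11, 0, 3, 5]
i=4: 0<11, stack[4] = 11+1 = 12 → [8, 9, 10, 11, 12, 3, 5]
i=5: 3<12, stack[5] = 12+1 = 13 → [8, 9, 10, 11, 12, 13, 5]
i=6: 5<13, stack[6] = 13+1 = 14 → [8, 9, 10, 11, 12, 13, 14]
sum = 77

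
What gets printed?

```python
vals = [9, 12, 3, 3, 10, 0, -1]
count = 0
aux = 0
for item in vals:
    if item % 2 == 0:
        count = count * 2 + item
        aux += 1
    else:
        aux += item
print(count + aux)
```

85

item=9: not even; aux=9
item=12: even, count = 0*2+12 = 12; aux=10
item=3: not even; aux=13
item=3: not even; aux=16
item=10: even, count = 12*2+10 = 34; aux=17
item=0: even, count = 34*2+0 = 68; aux=18
item=-1: not even; aux=17
count+aux = 68+17 = 85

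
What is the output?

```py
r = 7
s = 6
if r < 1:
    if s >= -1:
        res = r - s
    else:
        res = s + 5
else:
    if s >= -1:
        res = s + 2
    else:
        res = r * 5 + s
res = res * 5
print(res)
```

r=7, s=6
r < 1 is False; s >= -1 is True
→ res = s + 2 = 8
res = 8*5 = 40

40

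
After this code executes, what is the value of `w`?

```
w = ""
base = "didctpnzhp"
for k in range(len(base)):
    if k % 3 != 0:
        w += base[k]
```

'idtpzh'

k=0: skip
k=1: add 'i' → 'i'
k=2: add 'd' → 'id'
k=3: skip
k=4: add 't' → 'idt'
k=5: add 'p' → 'idtp'
k=6: skip
k=7: add 'z' → 'idtpz'
k=8: add 'h' → 'idtpzh'
k=9: skip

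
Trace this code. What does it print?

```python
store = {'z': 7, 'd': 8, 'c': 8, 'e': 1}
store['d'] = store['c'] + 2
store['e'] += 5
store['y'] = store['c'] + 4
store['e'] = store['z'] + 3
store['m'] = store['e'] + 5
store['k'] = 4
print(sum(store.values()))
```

store['d'] = store['c']+2 = 10 → {'z': 7, 'd': 10, 'c': 8, 'e': 1}
store['e'] = 1+5 = 6 → {'z': 7, 'd': 10, 'c': 8, 'e': 6}
store['y'] = store['c']+4 = 12 → {'z': 7, 'd': 10, 'c': 8, 'e': 6, 'y': 12}
store['e'] = store['z']+3 = 10 → {'z': 7, 'd': 10, 'c': 8, 'e': 10, 'y': 12}
store['m'] = store['e']+5 = 15 → {'z': 7, 'd': 10, 'c': 8, 'e': 10, 'y': 12, 'm': 15}
store['k'] = 4 → {'z': 7, 'd': 10, 'c': 8, 'e': 10, 'y': 12, 'm': 15, 'k': 4}
sum of values = 66

66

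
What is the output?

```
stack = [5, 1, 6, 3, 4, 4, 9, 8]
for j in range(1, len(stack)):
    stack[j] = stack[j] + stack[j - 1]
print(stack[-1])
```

40

j=1: stack[1] = 1+5 = 6 → [5, 6, 6, 3, 4, 4, 9, 8]
j=2: stack[2] = 6+6 = 12 → [5, 6, 12, 3, 4, 4, 9, 8]
j=3: stack[3] = 3+12 = 15 → [5, 6, 12, 15, 4, 4, 9, 8]
j=4: stack[4] = 4+15 = 19 → [5, 6, 12, 15, 19, 4, 9, 8]
j=5: stack[5] = 4+19 = 23 → [5, 6, 12, 15, 19, 23, 9, 8]
j=6: stack[6] = 9+23 = 32 → [5, 6, 12, 15, 19, 23, 32, 8]
j=7: stack[7] = 8+32 = 40 → [5, 6, 12, 15, 19, 23, 32, 40]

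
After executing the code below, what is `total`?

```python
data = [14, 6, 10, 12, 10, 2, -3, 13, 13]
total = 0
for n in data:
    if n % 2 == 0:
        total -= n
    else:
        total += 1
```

-51

n=14: even, total = 0-14 = -14
n=6: even, total = (-14)-6 = -20
n=10: even, total = (-20)-10 = -30
n=12: even, total = (-30)-12 = -42
n=10: even, total = (-42)-10 = -52
n=2: even, total = (-52)-2 = -54
n=-3: not even, total = (-54)+1 = -53
n=13: not even, total = (-53)+1 = -52
n=13: not even, total = (-52)+1 = -51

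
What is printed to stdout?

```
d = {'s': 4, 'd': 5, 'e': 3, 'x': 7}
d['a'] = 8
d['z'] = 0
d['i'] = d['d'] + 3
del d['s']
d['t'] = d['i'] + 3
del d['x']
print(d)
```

d['a'] = 8 → {'s': 4, 'd': 5, 'e': 3, 'x': 7, 'a': 8}
d['z'] = 0 → {'s': 4, 'd': 5, 'e': 3, 'x': 7, 'a': 8, 'z': 0}
d['i'] = d['d']+3 = 8 → {'s': 4, 'd': 5, 'e': 3, 'x': 7, 'a': 8, 'z': 0, 'i': 8}
del 's' → {'d': 5, 'e': 3, 'x': 7, 'a': 8, 'z': 0, 'i': 8}
d['t'] = d['i']+3 = 11 → {'d': 5, 'e': 3, 'x': 7, 'a': 8, 'z': 0, 'i': 8, 't': 11}
del 'x' → {'d': 5, 'e': 3, 'a': 8, 'z': 0, 'i': 8, 't': 11}

{'d': 5, 'e': 3, 'a': 8, 'z': 0, 'i': 8, 't': 11}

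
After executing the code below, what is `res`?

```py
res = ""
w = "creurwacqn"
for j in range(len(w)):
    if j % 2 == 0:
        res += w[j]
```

j=0: add 'c' → 'c'
j=1: skip
j=2: add 'e' → 'ce'
j=3: skip
j=4: add 'r' → 'cer'
j=5: skip
j=6: add 'a' → 'cera'
j=7: skip
j=8: add 'q' → 'ceraq'
j=9: skip

'ceraq'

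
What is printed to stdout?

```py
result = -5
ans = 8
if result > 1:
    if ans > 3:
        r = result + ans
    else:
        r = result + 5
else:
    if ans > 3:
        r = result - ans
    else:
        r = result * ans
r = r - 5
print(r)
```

result=-5, ans=8
result > 1 is False; ans > 3 is True
→ r = result - ans = -13
r = (-13)-5 = -18

-18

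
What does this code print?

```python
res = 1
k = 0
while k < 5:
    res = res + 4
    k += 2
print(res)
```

k=0: res = 1+4 = 5
k=2: res = 5+4 = 9
k=4: res = 9+4 = 13

13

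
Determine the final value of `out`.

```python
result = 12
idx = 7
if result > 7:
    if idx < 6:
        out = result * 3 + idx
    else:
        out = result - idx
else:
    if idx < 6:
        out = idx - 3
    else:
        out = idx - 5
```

5

result=12, idx=7
result > 7 is True; idx < 6 is False
→ out = result - idx = 5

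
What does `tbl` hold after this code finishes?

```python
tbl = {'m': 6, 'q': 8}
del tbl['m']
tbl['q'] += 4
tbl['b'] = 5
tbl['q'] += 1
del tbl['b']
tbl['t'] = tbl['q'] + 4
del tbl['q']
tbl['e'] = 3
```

del 'm' → {'q': 8}
tbl['q'] = 8+4 = 12 → {'q': 12}
tbl['b'] = 5 → {'q': 12, 'b': 5}
tbl['q'] = 12+1 = 13 → {'q': 13, 'b': 5}
del 'b' → {'q': 13}
tbl['t'] = tbl['q']+4 = 17 → {'q': 13, 't': 17}
del 'q' → {'t': 17}
tbl['e'] = 3 → {'t': 17, 'e': 3}

{'t': 17, 'e': 3}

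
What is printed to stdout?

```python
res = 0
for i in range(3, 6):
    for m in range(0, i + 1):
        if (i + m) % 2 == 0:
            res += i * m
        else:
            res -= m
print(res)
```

i=3,m=0: odd sum, res = 0-0 = 0
i=3,m=1: even sum, res = 0+3 = 3
i=3,m=2: odd sum, res = 3-2 = 1
i=3,m=3: even sum, res = 1+9 = 10
i=4,m=0: even sum, res = 10+0 = 10
i=4,m=1: odd sum, res = 10-1 = 9
i=4,m=2: even sum, res = 9+8 = 17
i=4,m=3: odd sum, res = 17-3 = 14
i=4,m=4: even sum, res = 14+16 = 30
i=5,m=0: odd sum, res = 30-0 = 30
i=5,m=1: even sum, res = 30+5 = 35
i=5,m=2: odd sum, res = 35-2 = 33
i=5,m=3: even sum, res = 33+15 = 48
i=5,m=4: odd sum, res = 48-4 = 44
i=5,m=5: even sum, res = 44+25 = 69

69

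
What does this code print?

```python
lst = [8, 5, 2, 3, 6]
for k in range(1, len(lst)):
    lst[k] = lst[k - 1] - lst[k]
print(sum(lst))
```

2

k=1: lst[1] = 8-5 = 3 → [8, 3, 2, 3, 6]
k=2: lst[2] = 3-2 = 1 → [8, 3, 1, 3, 6]
k=3: lst[3] = 1-3 = -2 → [8, 3, 1, -2, 6]
k=4: lst[4] = (-2)-6 = -8 → [8, 3, 1, -2, -8]
sum = 2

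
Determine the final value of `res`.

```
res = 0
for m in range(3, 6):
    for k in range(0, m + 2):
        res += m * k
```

m=3,k=0: res = 0+0 = 0
m=3,k=1: res = 0+3 = 3
m=3,k=2: res = 3+6 = 9
m=3,k=3: res = 9+9 = 18
m=3,k=4: res = 18+12 = 30
m=4,k=0: res = 30+0 = 30
m=4,k=1: res = 30+4 = 34
m=4,k=2: res = 34+8 = 42
m=4,k=3: res = 42+12 = 54
m=4,k=4: res = 54+16 = 70
m=4,k=5: res = 70+20 = 90
m=5,k=0: res = 90+0 = 90
m=5,k=1: res = 90+5 = 95
m=5,k=2: res = 95+10 = 105
m=5,k=3: res = 105+15 = 120
m=5,k=4: res = 120+20 = 140
m=5,k=5: res = 140+25 = 165
m=5,k=6: res = 165+30 = 195

195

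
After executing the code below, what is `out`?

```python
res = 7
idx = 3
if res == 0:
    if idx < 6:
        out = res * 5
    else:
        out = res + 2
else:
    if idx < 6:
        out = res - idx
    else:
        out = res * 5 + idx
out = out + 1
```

res=7, idx=3
res == 0 is False; idx < 6 is True
→ out = res - idx = 4
out = 4+1 = 5

5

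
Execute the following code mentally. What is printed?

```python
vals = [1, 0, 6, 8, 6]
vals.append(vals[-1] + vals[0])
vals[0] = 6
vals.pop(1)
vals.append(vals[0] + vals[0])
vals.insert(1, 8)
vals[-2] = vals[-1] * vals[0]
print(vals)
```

append vals[-1]+vals[0] = 6+1 = 7 → [1, 0, 6, 8, 6, 7]
vals[0] = 6 → [6, 0, 6, 8, 6, 7]
pop(1) removes 0 → [6, 6, 8, 6, 7]
append vals[0]+vals[0] = 6+6 = 12 → [6, 6, 8, 6, 7, 12]
insert 8 at 1 → [6, 8, 6, 8, 6, 7, 12]
vals[-2] = vals[-1]*vals[0] = 12*6 = 72 → [6, 8, 6, 8, 6, 72, 12]

[6, 8, 6, 8, 6, 72, 12]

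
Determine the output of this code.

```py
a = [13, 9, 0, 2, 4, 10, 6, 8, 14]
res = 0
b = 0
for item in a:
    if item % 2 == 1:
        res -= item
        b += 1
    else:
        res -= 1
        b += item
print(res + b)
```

17

item=13: odd, res = 0-13 = -13; b=1
item=9: odd, res = (-13)-9 = -22; b=2
item=0: not odd, res = (-22)-1 = -23; b=2
item=2: not odd, res = (-23)-1 = -24; b=4
item=4: not odd, res = (-24)-1 = -25; b=8
item=10: not odd, res = (-25)-1 = -26; b=18
item=6: not odd, res = (-26)-1 = -27; b=24
item=8: not odd, res = (-27)-1 = -28; b=32
item=14: not odd, res = (-28)-1 = -29; b=46
res+b = (-29)+46 = 17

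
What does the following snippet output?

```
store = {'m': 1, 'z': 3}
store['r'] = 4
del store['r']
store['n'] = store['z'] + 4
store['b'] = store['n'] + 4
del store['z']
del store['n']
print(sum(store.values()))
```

store['r'] = 4 → {'m': 1, 'z': 3, 'r': 4}
del 'r' → {'m': 1, 'z': 3}
store['n'] = store['z']+4 = 7 → {'m': 1, 'z': 3, 'n': 7}
store['b'] = store['n']+4 = 11 → {'m': 1, 'z': 3, 'n': 7, 'b': 11}
del 'z' → {'m': 1, 'n': 7, 'b': 11}
del 'n' → {'m': 1, 'b': 11}
sum of values = 12

12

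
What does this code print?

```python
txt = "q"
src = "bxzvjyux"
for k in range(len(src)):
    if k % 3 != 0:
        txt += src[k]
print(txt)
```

k=0: skip
k=1: add 'x' → 'qx'
k=2: add 'z' → 'qxz'
k=3: skip
k=4: add 'j' → 'qxzj'
k=5: add 'y' → 'qxzjy'
k=6: skip
k=7: add 'x' → 'qxzjyx'

qxzjyx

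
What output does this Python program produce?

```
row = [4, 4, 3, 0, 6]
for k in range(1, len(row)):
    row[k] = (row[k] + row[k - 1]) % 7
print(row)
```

[4, 1, 4, 4, 3]

k=1: row[1] = (4+4)%7 = 1 → [4, 1, 3, 0, 6]
k=2: row[2] = (3+1)%7 = 4 → [4, 1, 4, 0, 6]
k=3: row[3] = (0+4)%7 = 4 → [4, 1, 4, 4, 6]
k=4: row[4] = (6+4)%7 = 3 → [4, 1, 4, 4, 3]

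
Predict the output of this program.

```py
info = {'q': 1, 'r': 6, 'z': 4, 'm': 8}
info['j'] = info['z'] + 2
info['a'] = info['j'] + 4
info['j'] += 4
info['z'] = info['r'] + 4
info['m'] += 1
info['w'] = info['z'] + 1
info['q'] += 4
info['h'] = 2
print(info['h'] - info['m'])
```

info['j'] = info['z']+2 = 6 → {'q': 1, 'r': 6, 'z': 4, 'm': 8, 'j': 6}
info['a'] = info['j']+4 = 10 → {'q': 1, 'r': 6, 'z': 4, 'm': 8, 'j': 6, 'a': 10}
info['j'] = 6+4 = 10 → {'q': 1, 'r': 6, 'z': 4, 'm': 8, 'j': 10, 'a': 10}
info['z'] = info['r']+4 = 10 → {'q': 1, 'r': 6, 'z': 10, 'm': 8, 'j': 10, 'a': 10}
info['m'] = 8+1 = 9 → {'q': 1, 'r': 6, 'z': 10, 'm': 9, 'j': 10, 'a': 10}
info['w'] = info['z']+1 = 11 → {'q': 1, 'r': 6, 'z': 10, 'm': 9, 'j': 10, 'a': 10, 'w': 11}
info['q'] = 1+4 = 5 → {'q': 5, 'r': 6, 'z': 10, 'm': 9, 'j': 10, 'a': 10, 'w': 11}
info['h'] = 2 → {'q': 5, 'r': 6, 'z': 10, 'm': 9, 'j': 10, 'a': 10, 'w': 11, 'h': 2}
info['h']-info['m'] = 2-9 = -7

-7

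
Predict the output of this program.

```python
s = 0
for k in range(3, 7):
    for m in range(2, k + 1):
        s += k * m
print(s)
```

k=3,m=2: s = 0+6 = 6
k=3,m=3: s = 6+9 = 15
k=4,m=2: s = 15+8 = 23
k=4,m=3: s = 23+12 = 35
k=4,m=4: s = 35+16 = 51
k=5,m=2: s = 51+10 = 61
k=5,m=3: s = 61+15 = 76
k=5,m=4: s = 76+20 = 96
k=5,m=5: s = 96+25 = 121
k=6,m=2: s = 121+12 = 133
k=6,m=3: s = 133+18 = 151
k=6,m=4: s = 151+24 = 175
k=6,m=5: s = 175+30 = 205
k=6,m=6: s = 205+36 = 241

241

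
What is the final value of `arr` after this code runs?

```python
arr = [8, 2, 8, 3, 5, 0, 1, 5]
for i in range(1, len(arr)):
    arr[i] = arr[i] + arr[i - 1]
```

i=1: arr[1] = 2+8 = 10 → [8, 10, 8, 3, 5, 0, 1, 5]
i=2: arr[2] = 8+10 = 18 → [8, 10, 18, 3, 5, 0, 1, 5]
i=3: arr[3] = 3+18 = 21 → [8, 10, 18, 21, 5, 0, 1, 5]
i=4: arr[4] = 5+21 = 26 → [8, 10, 18, 21, 26, 0, 1, 5]
i=5: arr[5] = 0+26 = 26 → [8, 10, 18, 21, 26, 26, 1, 5]
i=6: arr[6] = 1+26 = 27 → [8, 10, 18, 21, 26, 26, 27, 5]
i=7: arr[7] = 5+27 = 32 → [8, 10, 18, 21, 26, 26, 27, 32]

[8, 10, 18, 21, 26, 26, 27, 32]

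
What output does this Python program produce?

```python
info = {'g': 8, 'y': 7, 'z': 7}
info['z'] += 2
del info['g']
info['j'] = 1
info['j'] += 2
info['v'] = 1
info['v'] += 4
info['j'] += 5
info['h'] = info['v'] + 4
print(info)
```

info['z'] = 7+2 = 9 → {'g': 8, 'y': 7, 'z': 9}
del 'g' → {'y': 7, 'z': 9}
info['j'] = 1 → {'y': 7, 'z': 9, 'j': 1}
info['j'] = 1+2 = 3 → {'y': 7, 'z': 9, 'j': 3}
info['v'] = 1 → {'y': 7, 'z': 9, 'j': 3, 'v': 1}
info['v'] = 1+4 = 5 → {'y': 7, 'z': 9, 'j': 3, 'v': 5}
info['j'] = 3+5 = 8 → {'y': 7, 'z': 9, 'j': 8, 'v': 5}
info['h'] = info['v']+4 = 9 → {'y': 7, 'z': 9, 'j': 8, 'v': 5, 'h': 9}

{'y': 7, 'z': 9, 'j': 8, 'v': 5, 'h': 9}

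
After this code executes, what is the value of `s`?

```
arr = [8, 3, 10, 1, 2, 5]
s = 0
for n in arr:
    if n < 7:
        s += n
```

11

n=8: not <7
n=3: <7, s = 0+3 = 3
n=10: not <7
n=1: <7, s = 3+1 = 4
n=2: <7, s = 4+2 = 6
n=5: <7, s = 6+5 = 11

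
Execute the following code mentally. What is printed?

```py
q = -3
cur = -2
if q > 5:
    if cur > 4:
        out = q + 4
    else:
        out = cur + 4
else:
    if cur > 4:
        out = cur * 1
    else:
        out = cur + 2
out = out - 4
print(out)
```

-4

q=-3, cur=-2
q > 5 is False; cur > 4 is False
→ out = cur + 2 = 0
out = 0-4 = -4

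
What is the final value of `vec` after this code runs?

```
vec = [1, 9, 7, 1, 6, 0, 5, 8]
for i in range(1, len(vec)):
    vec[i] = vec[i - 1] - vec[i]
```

[1, -8, -15, -16, -22, -22, -27, -35]

i=1: vec[1] = 1-9 = -8 → [1, -8, 7, 1, 6, 0, 5, 8]
i=2: vec[2] = (-8)-7 = -15 → [1, -8, -15, 1, 6, 0, 5, 8]
i=3: vec[3] = (-15)-1 = -16 → [1, -8, -15, -16, 6, 0, 5, 8]
i=4: vec[4] = (-16)-6 = -22 → [1, -8, -15, -16, -22, 0, 5, 8]
i=5: vec[5] = (-22)-0 = -22 → [1, -8, -15, -16, -22, -22, 5, 8]
i=6: vec[6] = (-22)-5 = -27 → [1, -8, -15, -16, -22, -22, -27, 8]
i=7: vec[7] = (-27)-8 = -35 → [1, -8, -15, -16, -22, -22, -27, -35]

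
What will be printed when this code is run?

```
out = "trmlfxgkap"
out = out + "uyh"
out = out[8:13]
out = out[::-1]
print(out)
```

+ 'uyh' → 'trmlfxgkapuyh'
slice [8:13] → 'apuyh'
reverse → 'hyupa'

hyupa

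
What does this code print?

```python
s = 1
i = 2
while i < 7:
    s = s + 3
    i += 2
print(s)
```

i=2: s = 1+3 = 4
i=4: s = 4+3 = 7
i=6: s = 7+3 = 10

10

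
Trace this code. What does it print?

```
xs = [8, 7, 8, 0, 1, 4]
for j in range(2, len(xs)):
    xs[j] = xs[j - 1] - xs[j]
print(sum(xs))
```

j=2: xs[2] = 7-8 = -1 → [8, 7, -1, 0, 1, 4]
j=3: xs[3] = (-1)-0 = -1 → [8, 7, -1, -1, 1, 4]
j=4: xs[4] = (-1)-1 = -2 → [8, 7, -1, -1, -2, 4]
j=5: xs[5] = (-2)-4 = -6 → [8, 7, -1, -1, -2, -6]
sum = 5

5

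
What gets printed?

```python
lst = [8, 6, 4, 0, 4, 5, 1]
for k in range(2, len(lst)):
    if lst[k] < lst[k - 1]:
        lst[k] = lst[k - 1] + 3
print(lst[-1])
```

21

k=2: 4<6, lst[2] = 6+3 = 9 → [8, 6, 9, 0, 4, 5, 1]
k=3: 0<9, lst[3] = 9+3 = 12 → [8, 6, 9, 12, 4, 5, 1]
k=4: 4<12, lst[4] = 12+3 = 15 → [8, 6, 9, 12, 15, 5, 1]
k=5: 5<15, lst[5] = 15+3 = 18 → [8, 6, 9, 12, 15, 18, 1]
k=6: 1<18, lst[6] = 18+3 = 21 → [8, 6, 9, 12, 15, 18, 21]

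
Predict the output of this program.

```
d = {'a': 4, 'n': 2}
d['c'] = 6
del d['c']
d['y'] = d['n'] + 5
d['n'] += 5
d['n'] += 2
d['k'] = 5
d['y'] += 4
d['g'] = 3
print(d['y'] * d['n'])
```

d['c'] = 6 → {'a': 4, 'n': 2, 'c': 6}
del 'c' → {'a': 4, 'n': 2}
d['y'] = d['n']+5 = 7 → {'a': 4, 'n': 2, 'y': 7}
d['n'] = 2+5 = 7 → {'a': 4, 'n': 7, 'y': 7}
d['n'] = 7+2 = 9 → {'a': 4, 'n': 9, 'y': 7}
d['k'] = 5 → {'a': 4, 'n': 9, 'y': 7, 'k': 5}
d['y'] = 7+4 = 11 → {'a': 4, 'n': 9, 'y': 11, 'k': 5}
d['g'] = 3 → {'a': 4, 'n': 9, 'y': 11, 'k': 5, 'g': 3}
d['y']*d['n'] = 11*9 = 99

99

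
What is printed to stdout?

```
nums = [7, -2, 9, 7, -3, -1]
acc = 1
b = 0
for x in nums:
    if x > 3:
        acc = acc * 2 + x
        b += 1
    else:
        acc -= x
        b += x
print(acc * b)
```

x=7: >3, acc = 1*2+7 = 9; b=1
x=-2: not >3, acc = 9-(-2) = 11; b=-1
x=9: >3, acc = 11*2+9 = 31; b=0
x=7: >3, acc = 31*2+7 = 69; b=1
x=-3: not >3, acc = 69-(-3) = 72; b=-2
x=-1: not >3, acc = 72-(-1) = 73; b=-3
acc*b = 73*(-3) = -219

-219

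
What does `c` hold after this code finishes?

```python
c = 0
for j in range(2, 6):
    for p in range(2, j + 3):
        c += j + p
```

j=2,p=2: c = 0+4 = 4
j=2,p=3: c = 4+5 = 9
j=2,p=4: c = 9+6 = 15
j=3,p=2: c = 15+5 = 20
j=3,p=3: c = 20+6 = 26
j=3,p=4: c = 26+7 = 33
j=3,p=5: c = 33+8 = 41
j=4,p=2: c = 41+6 = 47
j=4,p=3: c = 47+7 = 54
j=4,p=4: c = 54+8 = 62
j=4,p=5: c = 62+9 = 71
j=4,p=6: c = 71+10 = 81
j=5,p=2: c = 81+7 = 88
j=5,p=3: c = 88+8 = 96
j=5,p=4: c = 96+9 = 105
j=5,p=5: c = 105+10 = 115
j=5,p=6: c = 115+11 = 126
j=5,p=7: c = 126+12 = 138

138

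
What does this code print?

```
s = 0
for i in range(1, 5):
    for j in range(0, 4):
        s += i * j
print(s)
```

60

i=1,j=0: s = 0+0 = 0
i=1,j=1: s = 0+1 = 1
i=1,j=2: s = 1+2 = 3
i=1,j=3: s = 3+3 = 6
i=2,j=0: s = 6+0 = 6
i=2,j=1: s = 6+2 = 8
i=2,j=2: s = 8+4 = 12
i=2,j=3: s = 12+6 = 18
i=3,j=0: s = 18+0 = 18
i=3,j=1: s = 18+3 = 21
i=3,j=2: s = 21+6 = 27
i=3,j=3: s = 27+9 = 36
i=4,j=0: s = 36+0 = 36
i=4,j=1: s = 36+4 = 40
i=4,j=2: s = 40+8 = 48
i=4,j=3: s = 48+12 = 60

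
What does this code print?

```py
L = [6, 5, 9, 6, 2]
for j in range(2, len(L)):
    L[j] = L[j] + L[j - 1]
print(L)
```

j=2: L[2] = 9+5 = 14 → [6, 5, 14, 6, 2]
j=3: L[3] = 6+14 = 20 → [6, 5, 14, 20, 2]
j=4: L[4] = 2+20 = 22 → [6, 5, 14, 20, 22]

[6, 5, 14, 20, 22]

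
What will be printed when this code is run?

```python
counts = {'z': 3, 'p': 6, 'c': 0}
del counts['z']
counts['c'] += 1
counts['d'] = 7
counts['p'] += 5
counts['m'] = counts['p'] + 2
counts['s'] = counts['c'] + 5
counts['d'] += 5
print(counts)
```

del 'z' → {'p': 6, 'c': 0}
counts['c'] = 0+1 = 1 → {'p': 6, 'c': 1}
counts['d'] = 7 → {'p': 6, 'c': 1, 'd': 7}
counts['p'] = 6+5 = 11 → {'p': 11, 'c': 1, 'd': 7}
counts['m'] = counts['p']+2 = 13 → {'p': 11, 'c': 1, 'd': 7, 'm': 13}
counts['s'] = counts['c']+5 = 6 → {'p': 11, 'c': 1, 'd': 7, 'm': 13, 's': 6}
counts['d'] = 7+5 = 12 → {'p': 11, 'c': 1, 'd': 12, 'm': 13, 's': 6}

{'p': 11, 'c': 1, 'd': 12, 'm': 13, 's': 6}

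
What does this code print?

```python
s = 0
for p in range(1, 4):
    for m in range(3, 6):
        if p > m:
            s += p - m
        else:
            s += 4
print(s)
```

36

p=1,m=3: not 1>3, s = 0+4 = 4
p=1,m=4: not 1>4, s = 4+4 = 8
p=1,m=5: not 1>5, s = 8+4 = 12
p=2,m=3: not 2>3, s = 12+4 = 16
p=2,m=4: not 2>4, s = 16+4 = 20
p=2,m=5: not 2>5, s = 20+4 = 24
p=3,m=3: not 3>3, s = 24+4 = 28
p=3,m=4: not 3>4, s = 28+4 = 32
p=3,m=5: not 3>5, s = 32+4 = 36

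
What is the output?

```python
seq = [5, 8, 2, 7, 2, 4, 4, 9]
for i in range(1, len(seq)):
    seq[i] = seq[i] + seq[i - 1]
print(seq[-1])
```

41

i=1: seq[1] = 8+5 = 13 → [5, 13, 2, 7, 2, 4, 4, 9]
i=2: seq[2] = 2+13 = 15 → [5, 13, 15, 7, 2, 4, 4, 9]
i=3: seq[3] = 7+15 = 22 → [5, 13, 15, 22, 2, 4, 4, 9]
i=4: seq[4] = 2+22 = 24 → [5, 13, 15, 22, 24, 4, 4, 9]
i=5: seq[5] = 4+24 = 28 → [5, 13, 15, 22, 24, 28, 4, 9]
i=6: seq[6] = 4+28 = 32 → [5, 13, 15, 22, 24, 28, 32, 9]
i=7: seq[7] = 9+32 = 41 → [5, 13, 15, 22, 24, 28, 32, 41]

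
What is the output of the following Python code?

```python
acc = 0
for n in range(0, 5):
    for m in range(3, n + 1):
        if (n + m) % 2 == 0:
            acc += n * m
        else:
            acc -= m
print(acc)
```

n=3,m=3: even sum, acc = 0+9 = 9
n=4,m=3: odd sum, acc = 9-3 = 6
n=4,m=4: even sum, acc = 6+16 = 22

22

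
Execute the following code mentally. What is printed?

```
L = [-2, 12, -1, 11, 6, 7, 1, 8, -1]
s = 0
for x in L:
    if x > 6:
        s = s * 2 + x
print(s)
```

x=-2: not >6
x=12: >6, s = 0*2+12 = 12
x=-1: not >6
x=11: >6, s = 12*2+11 = 35
x=6: not >6
x=7: >6, s = 35*2+7 = 77
x=1: not >6
x=8: >6, s = 77*2+8 = 162
x=-1: not >6

162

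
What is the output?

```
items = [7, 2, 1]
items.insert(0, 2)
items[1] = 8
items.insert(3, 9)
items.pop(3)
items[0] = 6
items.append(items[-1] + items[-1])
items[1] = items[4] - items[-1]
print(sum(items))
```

insert 2 at 0 → [2, 7, 2, 1]
items[1] = 8 → [2, 8, 2, 1]
insert 9 at 3 → [2, 8, 2, 9, 1]
pop(3) removes 9 → [2, 8, 2, 1]
items[0] = 6 → [6, 8, 2, 1]
append items[-1]+items[-1] = 1+1 = 2 → [6, 8, 2, 1, 2]
items[1] = items[4]-items[-1] = 2-2 = 0 → [6, 0, 2, 1, 2]
sum = 11

11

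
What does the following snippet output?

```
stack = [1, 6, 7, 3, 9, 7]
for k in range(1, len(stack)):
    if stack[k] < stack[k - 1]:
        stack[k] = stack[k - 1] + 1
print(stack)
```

k=1: 6>=1, unchanged → [1, 6, 7, 3, 9, 7]
k=2: 7>=6, unchanged → [1, 6, 7, 3, 9, 7]
k=3: 3<7, stack[3] = 7+1 = 8 → [1, 6, 7, 8, 9, 7]
k=4: 9>=8, unchanged → [1, 6, 7, 8, 9, 7]
k=5: 7<9, stack[5] = 9+1 = 10 → [1, 6, 7, 8, 9, 10]

[1, 6, 7, 8, 9, 10]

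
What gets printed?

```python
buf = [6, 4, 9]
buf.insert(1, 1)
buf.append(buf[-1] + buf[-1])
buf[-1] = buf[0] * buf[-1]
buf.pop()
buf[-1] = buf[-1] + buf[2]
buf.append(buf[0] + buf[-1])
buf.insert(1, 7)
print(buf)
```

[6, 7, 1, 4, 13, 19]

insert 1 at 1 → [6, 1, 4, 9]
append buf[-1]+buf[-1] = 9+9 = 18 → [6, 1, 4, 9, 18]
buf[-1] = buf[0]*buf[-1] = 6*18 = 108 → [6, 1, 4, 9, 108]
pop() removes 108 → [6, 1, 4, 9]
buf[-1] = buf[-1]+buf[2] = 9+4 = 13 → [6, 1, 4, 13]
append buf[0]+buf[-1] = 6+13 = 19 → [6, 1, 4, 13, 19]
insert 7 at 1 → [6, 7, 1, 4, 13, 19]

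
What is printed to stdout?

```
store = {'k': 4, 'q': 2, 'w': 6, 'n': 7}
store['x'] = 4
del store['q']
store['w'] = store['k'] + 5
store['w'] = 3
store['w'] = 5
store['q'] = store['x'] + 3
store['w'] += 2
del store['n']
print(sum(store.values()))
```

store['x'] = 4 → {'k': 4, 'q': 2, 'w': 6, 'n': 7, 'x': 4}
del 'q' → {'k': 4, 'w': 6, 'n': 7, 'x': 4}
store['w'] = store['k']+5 = 9 → {'k': 4, 'w': 9, 'n': 7, 'x': 4}
store['w'] = 3 → {'k': 4, 'w': 3, 'n': 7, 'x': 4}
store['w'] = 5 → {'k': 4, 'w': 5, 'n': 7, 'x': 4}
store['q'] = store['x']+3 = 7 → {'k': 4, 'w': 5, 'n': 7, 'x': 4, 'q': 7}
store['w'] = 5+2 = 7 → {'k': 4, 'w': 7, 'n': 7, 'x': 4, 'q': 7}
del 'n' → {'k': 4, 'w': 7, 'x': 4, 'q': 7}
sum of values = 22

22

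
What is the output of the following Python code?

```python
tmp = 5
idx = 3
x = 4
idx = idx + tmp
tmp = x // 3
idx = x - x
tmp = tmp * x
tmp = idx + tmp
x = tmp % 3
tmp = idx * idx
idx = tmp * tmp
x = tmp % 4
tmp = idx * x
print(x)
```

idx = 3+5 = 8
tmp = 4//3 = 1
idx = 4-4 = 0
tmp = 1*4 = 4
tmp = 0+4 = 4
x = 4%3 = 1
tmp = 0*0 = 0
idx = 0*0 = 0
x = 0%4 = 0
tmp = 0*0 = 0

0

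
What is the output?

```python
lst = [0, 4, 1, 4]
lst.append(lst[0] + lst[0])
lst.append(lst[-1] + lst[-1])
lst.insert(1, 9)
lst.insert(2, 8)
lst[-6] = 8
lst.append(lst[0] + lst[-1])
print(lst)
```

append lst[0]+lst[0] = 0+0 = 0 → [0, 4, 1, 4, 0]
append lst[-1]+lst[-1] = 0+0 = 0 → [0, 4, 1, 4, 0, 0]
insert 9 at 1 → [0, 9, 4, 1, 4, 0, 0]
insert 8 at 2 → [0, 9, 8, 4, 1, 4, 0, 0]
lst[-6] = 8 → [0, 9, 8, 4, 1, 4, 0, 0]
append lst[0]+lst[-1] = 0+0 = 0 → [0, 9, 8, 4, 1, 4, 0, 0, 0]

[0, 9, 8, 4, 1, 4, 0, 0, 0]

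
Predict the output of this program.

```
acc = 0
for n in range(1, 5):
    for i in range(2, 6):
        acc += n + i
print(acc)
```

96

n=1,i=2: acc = 0+3 = 3
n=1,i=3: acc = 3+4 = 7
n=1,i=4: acc = 7+5 = 12
n=1,i=5: acc = 12+6 = 18
n=2,i=2: acc = 18+4 = 22
n=2,i=3: acc = 22+5 = 27
n=2,i=4: acc = 27+6 = 33
n=2,i=5: acc = 33+7 = 40
n=3,i=2: acc = 40+5 = 45
n=3,i=3: acc = 45+6 = 51
n=3,i=4: acc = 51+7 = 58
n=3,i=5: acc = 58+8 = 66
n=4,i=2: acc = 66+6 = 72
n=4,i=3: acc = 72+7 = 79
n=4,i=4: acc = 79+8 = 87
n=4,i=5: acc = 87+9 = 96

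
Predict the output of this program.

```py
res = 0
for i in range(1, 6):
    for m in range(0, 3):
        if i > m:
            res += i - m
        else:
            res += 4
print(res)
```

i=1,m=0: 1>0, res = 0+1 = 1
i=1,m=1: not 1>1, res = 1+4 = 5
i=1,m=2: not 1>2, res = 5+4 = 9
i=2,m=0: 2>0, res = 9+2 = 11
i=2,m=1: 2>1, res = 11+1 = 12
i=2,m=2: not 2>2, res = 12+4 = 16
i=3,m=0: 3>0, res = 16+3 = 19
i=3,m=1: 3>1, res = 19+2 = 21
i=3,m=2: 3>2, res = 21+1 = 22
i=4,m=0: 4>0, res = 22+4 = 26
i=4,m=1: 4>1, res = 26+3 = 29
i=4,m=2: 4>2, res = 29+2 = 31
i=5,m=0: 5>0, res = 31+5 = 36
i=5,m=1: 5>1, res = 36+4 = 40
i=5,m=2: 5>2, res = 40+3 = 43

43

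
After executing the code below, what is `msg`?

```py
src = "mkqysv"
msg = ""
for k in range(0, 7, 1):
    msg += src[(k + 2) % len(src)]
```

k=0: add src[2]='q' → 'q'
k=1: add src[3]='y' → 'qy'
k=2: add src[4]='s' → 'qys'
k=3: add src[5]='v' → 'qysv'
k=4: add src[0]='m' → 'qysvm'
k=5: add src[1]='k' → 'qysvmk'
k=6: add src[2]='q' → 'qysvmkq'

'qysvmkq'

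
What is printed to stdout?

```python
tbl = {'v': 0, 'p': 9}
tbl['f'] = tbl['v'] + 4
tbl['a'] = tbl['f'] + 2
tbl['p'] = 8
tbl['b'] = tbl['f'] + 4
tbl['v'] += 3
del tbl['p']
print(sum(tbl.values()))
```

21

tbl['f'] = tbl['v']+4 = 4 → {'v': 0, 'p': 9, 'f': 4}
tbl['a'] = tbl['f']+2 = 6 → {'v': 0, 'p': 9, 'f': 4, 'a': 6}
tbl['p'] = 8 → {'v': 0, 'p': 8, 'f': 4, 'a': 6}
tbl['b'] = tbl['f']+4 = 8 → {'v': 0, 'p': 8, 'f': 4, 'a': 6, 'b': 8}
tbl['v'] = 0+3 = 3 → {'v': 3, 'p': 8, 'f': 4, 'a': 6, 'b': 8}
del 'p' → {'v': 3, 'f': 4, 'a': 6, 'b': 8}
sum of values = 21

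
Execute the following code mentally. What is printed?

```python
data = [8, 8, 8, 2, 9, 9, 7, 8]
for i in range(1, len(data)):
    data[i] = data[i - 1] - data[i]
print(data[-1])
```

i=1: data[1] = 8-8 = 0 → [8, 0, 8, 2, 9, 9, 7, 8]
i=2: data[2] = 0-8 = -8 → [8, 0, -8, 2, 9, 9, 7, 8]
i=3: data[3] = (-8)-2 = -10 → [8, 0, -8, -10, 9, 9, 7, 8]
i=4: data[4] = (-10)-9 = -19 → [8, 0, -8, -10, -19, 9, 7, 8]
i=5: data[5] = (-19)-9 = -28 → [8, 0, -8, -10, -19, -28, 7, 8]
i=6: data[6] = (-28)-7 = -35 → [8, 0, -8, -10, -19, -28, -35, 8]
i=7: data[7] = (-35)-8 = -43 → [8, 0, -8, -10, -19, -28, -35, -43]

-43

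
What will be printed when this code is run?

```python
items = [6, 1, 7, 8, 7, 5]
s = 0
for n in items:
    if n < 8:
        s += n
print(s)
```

26

n=6: <8, s = 0+6 = 6
n=1: <8, s = 6+1 = 7
n=7: <8, s = 7+7 = 14
n=8: not <8
n=7: <8, s = 14+7 = 21
n=5: <8, s = 21+5 = 26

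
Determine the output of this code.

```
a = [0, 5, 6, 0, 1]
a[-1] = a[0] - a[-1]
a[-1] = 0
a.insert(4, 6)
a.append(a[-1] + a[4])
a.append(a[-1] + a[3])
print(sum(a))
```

29

a[-1] = a[0]-a[-1] = 0-1 = -1 → [0, 5, 6, 0, -1]
a[-1] = 0 → [0, 5, 6, 0, 0]
insert 6 at 4 → [0, 5, 6, 0, 6, 0]
append a[-1]+a[4] = 0+6 = 6 → [0, 5, 6, 0, 6, 0, 6]
append a[-1]+a[3] = 6+0 = 6 → [0, 5, 6, 0, 6, 0, 6, 6]
sum = 29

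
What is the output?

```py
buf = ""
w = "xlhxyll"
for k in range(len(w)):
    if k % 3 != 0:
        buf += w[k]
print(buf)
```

lhyl

k=0: skip
k=1: add 'l' → 'l'
k=2: add 'h' → 'lh'
k=3: skip
k=4: add 'y' → 'lhy'
k=5: add 'l' → 'lhyl'
k=6: skip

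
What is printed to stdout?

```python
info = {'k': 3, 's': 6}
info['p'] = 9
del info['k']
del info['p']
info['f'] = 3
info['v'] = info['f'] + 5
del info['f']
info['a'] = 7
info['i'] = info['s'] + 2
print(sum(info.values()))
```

29

info['p'] = 9 → {'k': 3, 's': 6, 'p': 9}
del 'k' → {'s': 6, 'p': 9}
del 'p' → {'s': 6}
info['f'] = 3 → {'s': 6, 'f': 3}
info['v'] = info['f']+5 = 8 → {'s': 6, 'f': 3, 'v': 8}
del 'f' → {'s': 6, 'v': 8}
info['a'] = 7 → {'s': 6, 'v': 8, 'a': 7}
info['i'] = info['s']+2 = 8 → {'s': 6, 'v': 8, 'a': 7, 'i': 8}
sum of values = 29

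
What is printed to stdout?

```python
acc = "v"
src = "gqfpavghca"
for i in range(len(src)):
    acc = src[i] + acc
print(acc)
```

achgvapfqgv

i=0: prepend 'g' → 'gv'
i=1: prepend 'q' → 'qgv'
i=2: prepend 'f' → 'fqgv'
i=3: prepend 'p' → 'pfqgv'
i=4: prepend 'a' → 'apfqgv'
i=5: prepend 'v' → 'vapfqgv'
i=6: prepend 'g' → 'gvapfqgv'
i=7: prepend 'h' → 'hgvapfqgv'
i=8: prepend 'c' → 'chgvapfqgv'
i=9: prepend 'a' → 'achgvapfqgv'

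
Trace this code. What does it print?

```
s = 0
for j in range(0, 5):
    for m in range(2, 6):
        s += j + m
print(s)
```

110

j=0,m=2: s = 0+2 = 2
j=0,m=3: s = 2+3 = 5
j=0,m=4: s = 5+4 = 9
j=0,m=5: s = 9+5 = 14
j=1,m=2: s = 14+3 = 17
j=1,m=3: s = 17+4 = 21
j=1,m=4: s = 21+5 = 26
j=1,m=5: s = 26+6 = 32
j=2,m=2: s = 32+4 = 36
j=2,m=3: s = 36+5 = 41
j=2,m=4: s = 41+6 = 47
j=2,m=5: s = 47+7 = 54
j=3,m=2: s = 54+5 = 59
j=3,m=3: s = 59+6 = 65
j=3,m=4: s = 65+7 = 72
j=3,m=5: s = 72+8 = 80
j=4,m=2: s = 80+6 = 86
j=4,m=3: s = 86+7 = 93
j=4,m=4: s = 93+8 = 101
j=4,m=5: s = 101+9 = 110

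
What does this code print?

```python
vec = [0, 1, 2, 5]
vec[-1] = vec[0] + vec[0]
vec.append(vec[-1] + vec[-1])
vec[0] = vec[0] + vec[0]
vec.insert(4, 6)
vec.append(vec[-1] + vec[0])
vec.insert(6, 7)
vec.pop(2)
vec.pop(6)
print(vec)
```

[0, 1, 0, 6, 0, 7]

vec[-1] = vec[0]+vec[0] = 0+0 = 0 → [0, 1, 2, 0]
append vec[-1]+vec[-1] = 0+0 = 0 → [0, 1, 2, 0, 0]
vec[0] = vec[0]+vec[0] = 0+0 = 0 → [0, 1, 2, 0, 0]
insert 6 at 4 → [0, 1, 2, 0, 6, 0]
append vec[-1]+vec[0] = 0+0 = 0 → [0, 1, 2, 0, 6, 0, 0]
insert 7 at 6 → [0, 1, 2, 0, 6, 0, 7, 0]
pop(2) removes 2 → [0, 1, 0, 6, 0, 7, 0]
pop(6) removes 0 → [0, 1, 0, 6, 0, 7]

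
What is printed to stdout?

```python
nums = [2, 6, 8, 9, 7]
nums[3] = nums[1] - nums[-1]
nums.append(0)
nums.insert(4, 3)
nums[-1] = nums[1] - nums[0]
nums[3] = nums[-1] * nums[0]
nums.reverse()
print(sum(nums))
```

nums[3] = nums[1]-nums[-1] = 6-7 = -1 → [2, 6, 8, -1, 7]
append 0 → [2, 6, 8, -1, 7, 0]
insert 3 at 4 → [2, 6, 8, -1, 3, 7, 0]
nums[-1] = nums[1]-nums[0] = 6-2 = 4 → [2, 6, 8, -1, 3, 7, 4]
nums[3] = nums[-1]*nums[0] = 4*2 = 8 → [2, 6, 8, 8, 3, 7, 4]
reverse → [4, 7, 3, 8, 8, 6, 2]
sum = 38

38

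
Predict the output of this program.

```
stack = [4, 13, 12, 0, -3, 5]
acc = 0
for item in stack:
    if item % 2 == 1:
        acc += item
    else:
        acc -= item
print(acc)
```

item=4: not odd, acc = 0-4 = -4
item=13: odd, acc = (-4)+13 = 9
item=12: not odd, acc = 9-12 = -3
item=0: not odd, acc = (-3)-0 = -3
item=-3: odd, acc = (-3)+(-3) = -6
item=5: odd, acc = (-6)+5 = -1

-1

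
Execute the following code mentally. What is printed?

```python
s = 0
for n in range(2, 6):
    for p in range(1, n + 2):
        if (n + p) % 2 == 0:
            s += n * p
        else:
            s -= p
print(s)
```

n=2,p=1: odd sum, s = 0-1 = -1
n=2,p=2: even sum, s = (-1)+4 = 3
n=2,p=3: odd sum, s = 3-3 = 0
n=3,p=1: even sum, s = 0+3 = 3
n=3,p=2: odd sum, s = 3-2 = 1
n=3,p=3: even sum, s = 1+9 = 10
n=3,p=4: odd sum, s = 10-4 = 6
n=4,p=1: odd sum, s = 6-1 = 5
n=4,p=2: even sum, s = 5+8 = 13
n=4,p=3: odd sum, s = 13-3 = 10
n=4,p=4: even sum, s = 10+16 = 26
n=4,p=5: odd sum, s = 26-5 = 21
n=5,p=1: even sum, s = 21+5 = 26
n=5,p=2: odd sum, s = 26-2 = 24
n=5,p=3: even sum, s = 24+15 = 39
n=5,p=4: odd sum, s = 39-4 = 35
n=5,p=5: even sum, s = 35+25 = 60
n=5,p=6: odd sum, s = 60-6 = 54

54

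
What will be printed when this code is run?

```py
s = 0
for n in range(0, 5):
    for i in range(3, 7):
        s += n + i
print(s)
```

130

n=0,i=3: s = 0+3 = 3
n=0,i=4: s = 3+4 = 7
n=0,i=5: s = 7+5 = 12
n=0,i=6: s = 12+6 = 18
n=1,i=3: s = 18+4 = 22
n=1,i=4: s = 22+5 = 27
n=1,i=5: s = 27+6 = 33
n=1,i=6: s = 33+7 = 40
n=2,i=3: s = 40+5 = 45
n=2,i=4: s = 45+6 = 51
n=2,i=5: s = 51+7 = 58
n=2,i=6: s = 58+8 = 66
n=3,i=3: s = 66+6 = 72
n=3,i=4: s = 72+7 = 79
n=3,i=5: s = 79+8 = 87
n=3,i=6: s = 87+9 = 96
n=4,i=3: s = 96+7 = 103
n=4,i=4: s = 103+8 = 111
n=4,i=5: s = 111+9 = 120
n=4,i=6: s = 120+10 = 130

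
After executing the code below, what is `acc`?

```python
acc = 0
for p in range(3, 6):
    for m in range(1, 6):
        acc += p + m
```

p=3,m=1: acc = 0+4 = 4
p=3,m=2: acc = 4+5 = 9
p=3,m=3: acc = 9+6 = 15
p=3,m=4: acc = 15+7 = 22
p=3,m=5: acc = 22+8 = 30
p=4,m=1: acc = 30+5 = 35
p=4,m=2: acc = 35+6 = 41
p=4,m=3: acc = 41+7 = 48
p=4,m=4: acc = 48+8 = 56
p=4,m=5: acc = 56+9 = 65
p=5,m=1: acc = 65+6 = 71
p=5,m=2: acc = 71+7 = 78
p=5,m=3: acc = 78+8 = 86
p=5,m=4: acc = 86+9 = 95
p=5,m=5: acc = 95+10 = 105

105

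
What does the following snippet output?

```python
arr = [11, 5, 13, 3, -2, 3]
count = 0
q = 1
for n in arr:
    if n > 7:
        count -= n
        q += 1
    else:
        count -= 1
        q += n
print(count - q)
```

n=11: >7, count = 0-11 = -11; q=2
n=5: not >7, count = (-11)-1 = -12; q=7
n=13: >7, count = (-12)-13 = -25; q=8
n=3: not >7, count = (-25)-1 = -26; q=11
n=-2: not >7, count = (-26)-1 = -27; q=9
n=3: not >7, count = (-27)-1 = -28; q=12
count-q = (-28)-12 = -40

-40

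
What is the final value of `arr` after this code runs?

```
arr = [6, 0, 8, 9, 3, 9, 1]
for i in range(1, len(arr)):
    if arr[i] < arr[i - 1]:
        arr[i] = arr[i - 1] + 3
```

i=1: 0<6, arr[1] = 6+3 = 9 → [6, 9, 8, 9, 3, 9, 1]
i=2: 8<9, arr[2] = 9+3 = 12 → [6, 9, 12, 9, 3, 9, 1]
i=3: 9<12, arr[3] = 12+3 = 15 → [6, 9, 12, 15, 3, 9, 1]
i=4: 3<15, arr[4] = 15+3 = 18 → [6, 9, 12, 15, 18, 9, 1]
i=5: 9<18, arr[5] = 18+3 = 21 → [6, 9, 12, 15, 18, 21, 1]
i=6: 1<21, arr[6] = 21+3 = 24 → [6, 9, 12, 15, 18, 21, 24]

[6, 9, 12, 15, 18, 21, 24]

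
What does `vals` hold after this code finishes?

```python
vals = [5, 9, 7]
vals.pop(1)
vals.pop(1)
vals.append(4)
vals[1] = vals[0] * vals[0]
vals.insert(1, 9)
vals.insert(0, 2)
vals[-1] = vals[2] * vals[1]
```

[2, 5, 9, 45]

pop(1) removes 9 → [5, 7]
pop(1) removes 7 → [5]
append 4 → [5, 4]
vals[1] = vals[0]*vals[0] = 5*5 = 25 → [5, 25]
insert 9 at 1 → [5, 9, 25]
insert 2 at 0 → [2, 5, 9, 25]
vals[-1] = vals[2]*vals[1] = 9*5 = 45 → [2, 5, 9, 45]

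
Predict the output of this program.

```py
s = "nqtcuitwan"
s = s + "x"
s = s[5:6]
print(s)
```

i

+ 'x' → 'nqtcuitwanx'
slice [5:6] → 'i'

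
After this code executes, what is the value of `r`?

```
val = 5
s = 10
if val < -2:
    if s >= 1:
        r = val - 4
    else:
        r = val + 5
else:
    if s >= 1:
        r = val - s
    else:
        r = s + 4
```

-5

val=5, s=10
val < -2 is False; s >= 1 is True
→ r = val - s = -5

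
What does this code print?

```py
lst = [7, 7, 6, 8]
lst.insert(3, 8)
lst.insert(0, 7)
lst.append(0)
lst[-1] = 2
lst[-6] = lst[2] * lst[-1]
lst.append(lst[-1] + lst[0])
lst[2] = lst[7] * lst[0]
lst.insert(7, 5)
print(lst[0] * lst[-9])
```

insert 8 at 3 → [7, 7, 6, 8, 8]
insert 7 at 0 → [7, 7, 7, 6, 8, 8]
append 0 → [7, 7, 7, 6, 8, 8, 0]
lst[-1] = 2 → [7, 7, 7, 6, 8, 8, 2]
lst[-6] = lst[2]*lst[-1] = 7*2 = 14 → [7, 14, 7, 6, 8, 8, 2]
append lst[-1]+lst[0] = 2+7 = 9 → [7, 14, 7, 6, 8, 8, 2, 9]
lst[2] = lst[7]*lst[0] = 9*7 = 63 → [7, 14, 63, 6, 8, 8, 2, 9]
insert 5 at 7 → [7, 14, 63, 6, 8, 8, 2, 5, 9]
lst[0]*lst[-9] = 7*7 = 49

49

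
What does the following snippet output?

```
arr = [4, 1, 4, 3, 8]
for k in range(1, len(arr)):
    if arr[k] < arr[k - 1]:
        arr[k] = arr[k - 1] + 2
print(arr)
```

k=1: 1<4, arr[1] = 4+2 = 6 → [4, 6, 4, 3, 8]
k=2: 4<6, arr[2] = 6+2 = 8 → [4, 6, 8, 3, 8]
k=3: 3<8, arr[3] = 8+2 = 10 → [4, 6, 8, 10, 8]
k=4: 8<10, arr[4] = 10+2 = 12 → [4, 6, 8, 10, 12]

[4, 6, 8, 10, 12]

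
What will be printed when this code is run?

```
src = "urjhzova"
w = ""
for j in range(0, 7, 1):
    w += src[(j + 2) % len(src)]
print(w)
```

j=0: add src[2]='j' → 'j'
j=1: add src[3]='h' → 'jh'
j=2: add src[4]='z' → 'jhz'
j=3: add src[5]='o' → 'jhzo'
j=4: add src[6]='v' → 'jhzov'
j=5: add src[7]='a' → 'jhzova'
j=6: add src[0]='u' → 'jhzovau'

jhzovau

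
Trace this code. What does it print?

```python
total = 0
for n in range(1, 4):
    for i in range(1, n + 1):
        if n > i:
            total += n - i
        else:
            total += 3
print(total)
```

n=1,i=1: not 1>1, total = 0+3 = 3
n=2,i=1: 2>1, total = 3+1 = 4
n=2,i=2: not 2>2, total = 4+3 = 7
n=3,i=1: 3>1, total = 7+2 = 9
n=3,i=2: 3>2, total = 9+1 = 10
n=3,i=3: not 3>3, total = 10+3 = 13

13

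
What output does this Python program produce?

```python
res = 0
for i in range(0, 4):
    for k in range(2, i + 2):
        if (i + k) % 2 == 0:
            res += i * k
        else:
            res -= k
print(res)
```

2

i=1,k=2: odd sum, res = 0-2 = -2
i=2,k=2: even sum, res = (-2)+4 = 2
i=2,k=3: odd sum, res = 2-3 = -1
i=3,k=2: odd sum, res = (-1)-2 = -3
i=3,k=3: even sum, res = (-3)+9 = 6
i=3,k=4: odd sum, res = 6-4 = 2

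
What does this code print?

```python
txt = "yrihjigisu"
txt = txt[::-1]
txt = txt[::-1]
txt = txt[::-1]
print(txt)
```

usigijhiry

reverse → 'usigijhiry'
reverse → 'yrihjigisu'
reverse → 'usigijhiry'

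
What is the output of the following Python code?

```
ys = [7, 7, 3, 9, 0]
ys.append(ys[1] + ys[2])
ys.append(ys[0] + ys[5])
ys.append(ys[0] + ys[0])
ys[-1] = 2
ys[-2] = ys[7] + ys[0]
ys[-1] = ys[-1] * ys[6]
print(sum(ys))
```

63

append ys[1]+ys[2] = 7+3 = 10 → [7, 7, 3, 9, 0, 10]
append ys[0]+ys[5] = 7+10 = 17 → [7, 7, 3, 9, 0, 10, 17]
append ys[0]+ys[0] = 7+7 = 14 → [7, 7, 3, 9, 0, 10, 17, 14]
ys[-1] = 2 → [7, 7, 3, 9, 0, 10, 17, 2]
ys[-2] = ys[7]+ys[0] = 2+7 = 9 → [7, 7, 3, 9, 0, 10, 9, 2]
ys[-1] = ys[-1]*ys[6] = 2*9 = 18 → [7, 7, 3, 9, 0, 10, 9, 18]
sum = 63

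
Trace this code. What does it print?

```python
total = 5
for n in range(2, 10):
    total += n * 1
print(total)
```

n=2: total = 5+2*1 = 7
n=3: total = 7+3*1 = 10
n=4: total = 10+4*1 = 14
n=5: total = 14+5*1 = 19
n=6: total = 19+6*1 = 25
n=7: total = 25+7*1 = 32
n=8: total = 32+8*1 = 40
n=9: total = 40+9*1 = 49

49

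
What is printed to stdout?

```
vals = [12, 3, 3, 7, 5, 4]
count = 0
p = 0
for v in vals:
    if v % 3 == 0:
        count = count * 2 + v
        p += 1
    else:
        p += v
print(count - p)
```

v=12: %3==0, count = 0*2+12 = 12; p=1
v=3: %3==0, count = 12*2+3 = 27; p=2
v=3: %3==0, count = 27*2+3 = 57; p=3
v=7: not %3==0; p=10
v=5: not %3==0; p=15
v=4: not %3==0; p=19
count-p = 57-19 = 38

38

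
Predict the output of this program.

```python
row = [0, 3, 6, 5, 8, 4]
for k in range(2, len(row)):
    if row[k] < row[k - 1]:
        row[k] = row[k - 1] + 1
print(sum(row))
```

33

k=2: 6>=3, unchanged → [0, 3, 6, 5, 8, 4]
k=3: 5<6, row[3] = 6+1 = 7 → [0, 3, 6, 7, 8, 4]
k=4: 8>=7, unchanged → [0, 3, 6, 7, 8, 4]
k=5: 4<8, row[5] = 8+1 = 9 → [0, 3, 6, 7, 8, 9]
sum = 33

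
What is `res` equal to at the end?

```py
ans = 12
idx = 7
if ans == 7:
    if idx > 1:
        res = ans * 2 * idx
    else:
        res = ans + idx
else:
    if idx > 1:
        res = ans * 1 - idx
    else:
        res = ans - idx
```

ans=12, idx=7
ans == 7 is False; idx > 1 is True
→ res = ans * 1 - idx = 5

5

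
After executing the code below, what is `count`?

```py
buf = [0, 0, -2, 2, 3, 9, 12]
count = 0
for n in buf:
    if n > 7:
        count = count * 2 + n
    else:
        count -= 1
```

10

n=0: not >7, count = 0-1 = -1
n=0: not >7, count = (-1)-1 = -2
n=-2: not >7, count = (-2)-1 = -3
n=2: not >7, count = (-3)-1 = -4
n=3: not >7, count = (-4)-1 = -5
n=9: >7, count = (-5)*2+9 = -1
n=12: >7, count = (-1)*2+12 = 10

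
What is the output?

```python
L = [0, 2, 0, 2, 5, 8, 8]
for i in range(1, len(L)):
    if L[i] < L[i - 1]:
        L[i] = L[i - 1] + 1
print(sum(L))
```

30

i=1: 2>=0, unchanged → [0, 2, 0, 2, 5, 8, 8]
i=2: 0<2, L[2] = 2+1 = 3 → [0, 2, 3, 2, 5, 8, 8]
i=3: 2<3, L[3] = 3+1 = 4 → [0, 2, 3, 4, 5, 8, 8]
i=4: 5>=4, unchanged → [0, 2, 3, 4, 5, 8, 8]
i=5: 8>=5, unchanged → [0, 2, 3, 4, 5, 8, 8]
i=6: 8>=8, unchanged → [0, 2, 3, 4, 5, 8, 8]
sum = 30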